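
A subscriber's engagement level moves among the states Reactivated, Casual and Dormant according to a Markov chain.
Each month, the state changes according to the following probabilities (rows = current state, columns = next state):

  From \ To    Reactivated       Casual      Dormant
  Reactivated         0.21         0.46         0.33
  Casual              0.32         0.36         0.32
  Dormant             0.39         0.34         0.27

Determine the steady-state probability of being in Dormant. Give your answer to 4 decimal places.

0.3077

Let the stationary distribution be π with π = πP and π_1 + π_2 + π_3 = 1.
π_1 = 0.21·π_1 + 0.32·π_2 + 0.39·π_3
π_2 = 0.46·π_1 + 0.36·π_2 + 0.34·π_3
Solving with the normalization constraint gives π = (0.3077, 0.3846, 0.3077).
So the stationary probability of Dormant is 0.3077.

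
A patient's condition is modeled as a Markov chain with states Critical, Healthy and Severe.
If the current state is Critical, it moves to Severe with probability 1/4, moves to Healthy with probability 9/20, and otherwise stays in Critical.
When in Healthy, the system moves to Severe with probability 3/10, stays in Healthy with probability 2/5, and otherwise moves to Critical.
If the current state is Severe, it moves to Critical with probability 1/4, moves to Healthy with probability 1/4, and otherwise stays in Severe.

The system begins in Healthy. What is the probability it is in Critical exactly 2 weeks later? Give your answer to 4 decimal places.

0.2850

Sum over the intermediate state after 1 week:
P = P(Healthy→Critical)·P(Critical→Critical) + P(Healthy→Healthy)·P(Healthy→Critical) + P(Healthy→Severe)·P(Severe→Critical)
  = 0.3×0.3 + 0.4×0.3 + 0.3×0.25
  = 0.0900 + 0.1200 + 0.0750 = 0.2850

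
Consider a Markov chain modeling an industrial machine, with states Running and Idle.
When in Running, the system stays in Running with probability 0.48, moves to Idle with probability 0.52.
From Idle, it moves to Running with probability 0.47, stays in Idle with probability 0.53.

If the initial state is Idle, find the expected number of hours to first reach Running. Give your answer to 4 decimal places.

Let t(s) be the expected number of hours to first reach Running from state s, with t(Running) = 0. Conditioning on the first hour:
t(Idle) = 1 + 0.53·t(Idle)
Solving: t(Idle) = 2.1277.
Expected hours from Idle to Running: 2.1277.

2.1277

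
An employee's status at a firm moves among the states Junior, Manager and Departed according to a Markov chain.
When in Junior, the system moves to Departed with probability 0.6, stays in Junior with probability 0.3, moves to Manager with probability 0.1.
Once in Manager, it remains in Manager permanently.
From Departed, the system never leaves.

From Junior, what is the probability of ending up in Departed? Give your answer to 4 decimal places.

Let h(s) be the probability of absorption at Departed starting from transient state s. Then h(Departed) = 1 and h(Manager) = 0. By first-step analysis:
h(Junior) = 0.3·h(Junior) + 0.1·0 + 0.6·1
Solving: h(Junior) = 0.8571.
Starting from Junior, the probability is 0.8571.

0.8571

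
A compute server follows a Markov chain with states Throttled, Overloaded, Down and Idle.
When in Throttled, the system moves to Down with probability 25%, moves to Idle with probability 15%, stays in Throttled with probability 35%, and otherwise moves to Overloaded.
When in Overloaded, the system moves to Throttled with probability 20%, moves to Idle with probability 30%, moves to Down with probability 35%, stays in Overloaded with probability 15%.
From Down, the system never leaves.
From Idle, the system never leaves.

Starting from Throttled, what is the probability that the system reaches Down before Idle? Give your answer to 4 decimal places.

Let h(s) be the probability of absorption at Down starting from transient state s. Then h(Down) = 1 and h(Idle) = 0. By first-step analysis:
h(Throttled) = 0.35·h(Throttled) + 0.25·h(Overloaded) + 0.25·1 + 0.15·0
h(Overloaded) = 0.2·h(Throttled) + 0.15·h(Overloaded) + 0.35·1 + 0.3·0
Solving: h(Throttled) = 0.5970, h(Overloaded) = 0.5522.
Starting from Throttled, the probability is 0.5970.

0.5970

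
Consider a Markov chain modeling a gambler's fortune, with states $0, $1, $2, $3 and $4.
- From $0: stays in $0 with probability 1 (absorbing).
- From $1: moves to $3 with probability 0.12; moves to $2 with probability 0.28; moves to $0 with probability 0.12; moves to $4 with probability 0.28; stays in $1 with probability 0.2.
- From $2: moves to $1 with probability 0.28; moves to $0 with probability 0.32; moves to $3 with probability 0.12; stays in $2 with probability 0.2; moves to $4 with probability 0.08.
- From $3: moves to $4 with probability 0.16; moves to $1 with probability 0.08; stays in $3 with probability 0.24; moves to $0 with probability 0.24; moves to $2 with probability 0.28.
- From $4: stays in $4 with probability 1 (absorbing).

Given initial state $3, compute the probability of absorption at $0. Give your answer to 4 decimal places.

Let h(s) be the probability of absorption at $0 starting from transient state s. Then h($0) = 1 and h($4) = 0. By first-step analysis:
h($1) = 0.12·1 + 0.2·h($1) + 0.28·h($2) + 0.12·h($3) + 0.28·0
h($2) = 0.32·1 + 0.28·h($1) + 0.2·h($2) + 0.12·h($3) + 0.08·0
h($3) = 0.24·1 + 0.08·h($1) + 0.28·h($2) + 0.24·h($3) + 0.16·0
Solving: h($1) = 0.4705, h($2) = 0.6557, h($3) = 0.6069.
Starting from $3, the probability is 0.6069.

0.6069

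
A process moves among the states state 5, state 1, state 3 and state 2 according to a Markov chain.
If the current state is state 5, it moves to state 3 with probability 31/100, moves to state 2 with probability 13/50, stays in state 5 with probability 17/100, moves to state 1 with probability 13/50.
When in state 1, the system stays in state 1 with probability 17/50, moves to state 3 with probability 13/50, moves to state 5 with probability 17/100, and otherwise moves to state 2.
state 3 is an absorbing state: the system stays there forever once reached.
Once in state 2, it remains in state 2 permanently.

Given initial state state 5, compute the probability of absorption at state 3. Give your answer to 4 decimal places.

0.5405

Let h(s) be the probability of absorption at state 3 starting from transient state s. Then h(state 3) = 1 and h(state 2) = 0. By first-step analysis:
h(state 5) = 0.17·h(state 5) + 0.26·h(state 1) + 0.31·1 + 0.26·0
h(state 1) = 0.17·h(state 5) + 0.34·h(state 1) + 0.26·1 + 0.23·0
Solving: h(state 5) = 0.5405, h(state 1) = 0.5332.
Starting from state 5, the probability is 0.5405.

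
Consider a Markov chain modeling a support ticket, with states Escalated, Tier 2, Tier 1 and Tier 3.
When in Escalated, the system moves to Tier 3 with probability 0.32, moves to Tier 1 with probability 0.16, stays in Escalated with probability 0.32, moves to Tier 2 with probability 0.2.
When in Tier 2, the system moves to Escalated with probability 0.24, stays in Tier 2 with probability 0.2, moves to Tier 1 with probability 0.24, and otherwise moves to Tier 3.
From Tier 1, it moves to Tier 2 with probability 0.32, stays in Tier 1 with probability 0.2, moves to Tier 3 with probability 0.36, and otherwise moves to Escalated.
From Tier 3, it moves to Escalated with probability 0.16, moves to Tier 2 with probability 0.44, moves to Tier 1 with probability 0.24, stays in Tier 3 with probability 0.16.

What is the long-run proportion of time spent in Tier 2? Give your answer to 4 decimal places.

0.2938

Let the stationary distribution be π with π = πP and π_1 + π_2 + π_3 + π_4 = 1.
π_1 = 0.32·π_1 + 0.24·π_2 + 0.12·π_3 + 0.16·π_4
π_2 = 0.2·π_1 + 0.2·π_2 + 0.32·π_3 + 0.44·π_4
π_3 = 0.16·π_1 + 0.24·π_2 + 0.2·π_3 + 0.24·π_4
Solving with the normalization constraint gives π = (0.2082, 0.2938, 0.2148, 0.2833).
So the stationary probability of Tier 2 is 0.2938.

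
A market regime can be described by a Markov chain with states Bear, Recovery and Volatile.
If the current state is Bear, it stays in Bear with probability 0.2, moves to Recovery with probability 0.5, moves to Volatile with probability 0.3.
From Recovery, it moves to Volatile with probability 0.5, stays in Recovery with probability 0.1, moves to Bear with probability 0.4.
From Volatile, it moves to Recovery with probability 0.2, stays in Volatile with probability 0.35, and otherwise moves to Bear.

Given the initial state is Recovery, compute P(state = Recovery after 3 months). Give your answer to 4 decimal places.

Propagate the distribution vector 3 months from Recovery.
After 0 months: (0.0000, 1.0000, 0.0000)
After 1 month: (0.4000, 0.1000, 0.5000)
After 2 months: (0.3450, 0.3100, 0.3450)
After 3 months: (0.3483, 0.2725, 0.3793)
P(in Recovery after 3 months) = 0.2725

0.2725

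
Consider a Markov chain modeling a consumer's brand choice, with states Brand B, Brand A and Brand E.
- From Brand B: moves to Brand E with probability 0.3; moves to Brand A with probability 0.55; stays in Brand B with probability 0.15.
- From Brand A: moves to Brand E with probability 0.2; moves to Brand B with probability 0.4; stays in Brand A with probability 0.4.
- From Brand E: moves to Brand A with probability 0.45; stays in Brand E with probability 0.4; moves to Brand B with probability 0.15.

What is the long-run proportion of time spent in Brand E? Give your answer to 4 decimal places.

0.2829

Let the stationary distribution be π with π = πP and π_1 + π_2 + π_3 = 1.
π_1 = 0.15·π_1 + 0.4·π_2 + 0.15·π_3
π_2 = 0.55·π_1 + 0.4·π_2 + 0.45·π_3
Solving with the normalization constraint gives π = (0.2634, 0.4537, 0.2829).
So the stationary probability of Brand E is 0.2829.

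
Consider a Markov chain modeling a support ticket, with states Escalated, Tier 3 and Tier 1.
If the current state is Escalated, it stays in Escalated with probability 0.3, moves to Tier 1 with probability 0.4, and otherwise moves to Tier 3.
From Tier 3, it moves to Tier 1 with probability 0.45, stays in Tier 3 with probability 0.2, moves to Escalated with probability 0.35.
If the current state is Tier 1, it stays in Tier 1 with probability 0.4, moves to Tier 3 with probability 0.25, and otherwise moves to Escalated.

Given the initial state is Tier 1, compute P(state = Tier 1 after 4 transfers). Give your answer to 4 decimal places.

0.4127

Propagate the distribution vector 4 transfers from Tier 1.
After 0 transfers: (0.0000, 0.0000, 1.0000)
After 1 transfer: (0.3500, 0.2500, 0.4000)
After 2 transfers: (0.3325, 0.2550, 0.4125)
After 3 transfers: (0.3334, 0.2539, 0.4128)
After 4 transfers: (0.3333, 0.2540, 0.4127)
P(in Tier 1 after 4 transfers) = 0.4127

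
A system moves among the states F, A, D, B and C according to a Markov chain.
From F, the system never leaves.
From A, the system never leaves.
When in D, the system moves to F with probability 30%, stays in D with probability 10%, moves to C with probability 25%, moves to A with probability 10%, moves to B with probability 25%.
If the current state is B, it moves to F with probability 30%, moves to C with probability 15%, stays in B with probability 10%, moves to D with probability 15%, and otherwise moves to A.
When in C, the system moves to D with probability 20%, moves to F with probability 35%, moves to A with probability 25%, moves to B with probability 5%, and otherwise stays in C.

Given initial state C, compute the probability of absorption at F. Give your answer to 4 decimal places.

0.5963

Let h(s) be the probability of absorption at F starting from transient state s. Then h(F) = 1 and h(A) = 0. By first-step analysis:
h(D) = 0.3·1 + 0.1·0 + 0.1·h(D) + 0.25·h(B) + 0.25·h(C)
h(B) = 0.3·1 + 0.3·0 + 0.15·h(D) + 0.1·h(B) + 0.15·h(C)
h(C) = 0.35·1 + 0.25·0 + 0.2·h(D) + 0.05·h(B) + 0.15·h(C)
Solving: h(D) = 0.6492, h(B) = 0.5409, h(C) = 0.5963.
Starting from C, the probability is 0.5963.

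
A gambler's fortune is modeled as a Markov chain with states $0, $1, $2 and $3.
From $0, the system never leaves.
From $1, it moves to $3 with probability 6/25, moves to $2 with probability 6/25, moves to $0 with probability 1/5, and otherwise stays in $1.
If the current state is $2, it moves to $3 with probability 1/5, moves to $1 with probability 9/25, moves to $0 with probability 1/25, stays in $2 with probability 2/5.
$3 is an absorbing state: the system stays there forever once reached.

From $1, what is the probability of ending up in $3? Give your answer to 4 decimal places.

Let h(s) be the probability of absorption at $3 starting from transient state s. Then h($3) = 1 and h($0) = 0. By first-step analysis:
h($1) = 0.2·0 + 0.32·h($1) + 0.24·h($2) + 0.24·1
h($2) = 0.04·0 + 0.36·h($1) + 0.4·h($2) + 0.2·1
Solving: h($1) = 0.5970, h($2) = 0.6915.
Starting from $1, the probability is 0.5970.

0.5970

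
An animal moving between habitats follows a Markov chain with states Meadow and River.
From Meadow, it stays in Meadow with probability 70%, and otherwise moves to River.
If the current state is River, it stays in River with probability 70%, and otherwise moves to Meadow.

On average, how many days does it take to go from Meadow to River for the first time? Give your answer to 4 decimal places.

Let t(s) be the expected number of days to first reach River from state s, with t(River) = 0. Conditioning on the first day:
t(Meadow) = 1 + 0.7·t(Meadow)
Solving: t(Meadow) = 3.3333.
Expected days from Meadow to River: 3.3333.

3.3333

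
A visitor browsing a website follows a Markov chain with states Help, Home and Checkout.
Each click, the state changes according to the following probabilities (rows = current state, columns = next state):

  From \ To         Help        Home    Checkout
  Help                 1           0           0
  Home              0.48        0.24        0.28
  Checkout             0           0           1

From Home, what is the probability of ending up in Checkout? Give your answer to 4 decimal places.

0.3684

Let h(s) be the probability of absorption at Checkout starting from transient state s. Then h(Checkout) = 1 and h(Help) = 0. By first-step analysis:
h(Home) = 0.48·0 + 0.24·h(Home) + 0.28·1
Solving: h(Home) = 0.3684.
Starting from Home, the probability is 0.3684.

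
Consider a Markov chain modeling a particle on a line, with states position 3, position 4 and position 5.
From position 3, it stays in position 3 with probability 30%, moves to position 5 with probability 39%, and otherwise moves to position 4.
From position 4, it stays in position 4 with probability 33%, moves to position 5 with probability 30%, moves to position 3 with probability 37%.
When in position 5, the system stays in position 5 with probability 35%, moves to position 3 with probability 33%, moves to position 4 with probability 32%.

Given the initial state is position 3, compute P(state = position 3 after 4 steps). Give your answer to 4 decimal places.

Propagate the distribution vector 4 steps from position 3.
After 0 steps: (1.0000, 0.0000, 0.0000)
After 1 step: (0.3000, 0.3100, 0.3900)
After 2 steps: (0.3334, 0.3201, 0.3465)
After 3 steps: (0.3328, 0.3199, 0.3473)
After 4 steps: (0.3328, 0.3199, 0.3473)
P(in position 3 after 4 steps) = 0.3328

0.3328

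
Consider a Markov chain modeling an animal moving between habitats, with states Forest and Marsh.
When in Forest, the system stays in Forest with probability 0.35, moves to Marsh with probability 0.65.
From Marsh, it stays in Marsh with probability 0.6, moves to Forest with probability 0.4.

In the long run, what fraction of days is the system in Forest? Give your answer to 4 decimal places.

Let the stationary distribution be π with π = πP and π_1 + π_2 = 1.
π_1 = 0.35·π_1 + 0.4·π_2
Solving with the normalization constraint gives π = (0.3810, 0.6190).
So the stationary probability of Forest is 0.3810.

0.3810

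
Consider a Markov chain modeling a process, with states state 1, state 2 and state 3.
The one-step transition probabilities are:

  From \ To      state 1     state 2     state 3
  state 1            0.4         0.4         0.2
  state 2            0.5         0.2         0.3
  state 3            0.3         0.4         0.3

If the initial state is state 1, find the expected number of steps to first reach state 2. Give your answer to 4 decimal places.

Let t(s) be the expected number of steps to first reach state 2 from state s, with t(state 2) = 0. Conditioning on the first step:
t(state 1) = 1 + 0.4·t(state 1) + 0.2·t(state 3)
t(state 3) = 1 + 0.3·t(state 1) + 0.3·t(state 3)
Solving: t(state 1) = 2.5000, t(state 3) = 2.5000.
Expected steps from state 1 to state 2: 2.5000.

2.5000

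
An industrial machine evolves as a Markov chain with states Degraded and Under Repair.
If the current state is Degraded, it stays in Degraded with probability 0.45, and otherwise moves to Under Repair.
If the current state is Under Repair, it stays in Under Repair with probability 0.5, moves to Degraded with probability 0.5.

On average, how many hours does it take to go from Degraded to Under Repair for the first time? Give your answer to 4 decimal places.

1.8182

Let t(s) be the expected number of hours to first reach Under Repair from state s, with t(Under Repair) = 0. Conditioning on the first hour:
t(Degraded) = 1 + 0.45·t(Degraded)
Solving: t(Degraded) = 1.8182.
Expected hours from Degraded to Under Repair: 1.8182.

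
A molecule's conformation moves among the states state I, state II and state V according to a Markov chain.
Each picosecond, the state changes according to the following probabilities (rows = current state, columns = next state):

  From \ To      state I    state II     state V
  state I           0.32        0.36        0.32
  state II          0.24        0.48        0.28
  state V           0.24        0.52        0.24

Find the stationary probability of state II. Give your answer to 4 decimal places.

Let the stationary distribution be π with π = πP and π_1 + π_2 + π_3 = 1.
π_1 = 0.32·π_1 + 0.24·π_2 + 0.24·π_3
π_2 = 0.36·π_1 + 0.48·π_2 + 0.52·π_3
Solving with the normalization constraint gives π = (0.2609, 0.4599, 0.2793).
So the stationary probability of state II is 0.4599.

0.4599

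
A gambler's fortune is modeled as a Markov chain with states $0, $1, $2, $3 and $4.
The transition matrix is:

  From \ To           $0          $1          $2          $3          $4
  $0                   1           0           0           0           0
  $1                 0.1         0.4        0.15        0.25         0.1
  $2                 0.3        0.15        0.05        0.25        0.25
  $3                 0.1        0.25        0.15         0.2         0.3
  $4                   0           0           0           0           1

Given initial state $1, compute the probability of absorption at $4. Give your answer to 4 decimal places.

0.5691

Let h(s) be the probability of absorption at $4 starting from transient state s. Then h($4) = 1 and h($0) = 0. By first-step analysis:
h($1) = 0.1·0 + 0.4·h($1) + 0.15·h($2) + 0.25·h($3) + 0.1·1
h($2) = 0.3·0 + 0.15·h($1) + 0.05·h($2) + 0.25·h($3) + 0.25·1
h($3) = 0.1·0 + 0.25·h($1) + 0.15·h($2) + 0.2·h($3) + 0.3·1
Solving: h($1) = 0.5691, h($2) = 0.5244, h($3) = 0.6512.
Starting from $1, the probability is 0.5691.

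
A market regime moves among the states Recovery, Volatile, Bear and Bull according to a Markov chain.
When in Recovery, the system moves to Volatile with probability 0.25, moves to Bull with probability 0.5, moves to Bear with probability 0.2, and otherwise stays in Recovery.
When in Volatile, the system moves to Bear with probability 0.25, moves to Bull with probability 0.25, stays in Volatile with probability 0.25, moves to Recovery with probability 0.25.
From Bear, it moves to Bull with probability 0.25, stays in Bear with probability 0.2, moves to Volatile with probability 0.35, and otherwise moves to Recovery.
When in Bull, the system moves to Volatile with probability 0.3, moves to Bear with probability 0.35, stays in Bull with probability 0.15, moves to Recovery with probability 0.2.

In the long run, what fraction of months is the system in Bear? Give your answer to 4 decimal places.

0.2549

Let the stationary distribution be π with π = πP and π_1 + π_2 + π_3 + π_4 = 1.
π_1 = 0.05·π_1 + 0.25·π_2 + 0.2·π_3 + 0.2·π_4
π_2 = 0.25·π_1 + 0.25·π_2 + 0.35·π_3 + 0.3·π_4
π_3 = 0.2·π_1 + 0.25·π_2 + 0.2·π_3 + 0.35·π_4
Solving with the normalization constraint gives π = (0.1865, 0.2890, 0.2549, 0.2697).
So the stationary probability of Bear is 0.2549.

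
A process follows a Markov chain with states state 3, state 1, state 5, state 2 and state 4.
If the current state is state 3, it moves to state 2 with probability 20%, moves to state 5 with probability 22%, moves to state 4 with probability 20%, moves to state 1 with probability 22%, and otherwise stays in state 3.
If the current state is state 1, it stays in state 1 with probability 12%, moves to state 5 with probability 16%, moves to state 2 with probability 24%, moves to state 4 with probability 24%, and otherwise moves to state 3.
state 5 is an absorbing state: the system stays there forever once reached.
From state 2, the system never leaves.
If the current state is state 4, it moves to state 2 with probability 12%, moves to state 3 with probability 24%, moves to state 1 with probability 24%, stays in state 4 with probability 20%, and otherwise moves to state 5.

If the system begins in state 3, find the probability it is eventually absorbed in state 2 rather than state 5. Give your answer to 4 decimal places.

0.4847

Let h(s) be the probability of absorption at state 2 starting from transient state s. Then h(state 2) = 1 and h(state 5) = 0. By first-step analysis:
h(state 3) = 0.16·h(state 3) + 0.22·h(state 1) + 0.22·0 + 0.2·1 + 0.2·h(state 4)
h(state 1) = 0.24·h(state 3) + 0.12·h(state 1) + 0.16·0 + 0.24·1 + 0.24·h(state 4)
h(state 4) = 0.24·h(state 3) + 0.24·h(state 1) + 0.2·0 + 0.12·1 + 0.2·h(state 4)
Solving: h(state 3) = 0.4847, h(state 1) = 0.5287, h(state 4) = 0.4540.
Starting from state 3, the probability is 0.4847.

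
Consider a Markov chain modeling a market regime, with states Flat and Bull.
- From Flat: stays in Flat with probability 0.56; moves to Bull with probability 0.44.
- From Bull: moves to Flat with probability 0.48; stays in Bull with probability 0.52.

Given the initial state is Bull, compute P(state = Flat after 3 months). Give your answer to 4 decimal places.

Propagate the distribution vector 3 months from Bull.
After 0 months: (0.0000, 1.0000)
After 1 month: (0.4800, 0.5200)
After 2 months: (0.5184, 0.4816)
After 3 months: (0.5215, 0.4785)
P(in Flat after 3 months) = 0.5215

0.5215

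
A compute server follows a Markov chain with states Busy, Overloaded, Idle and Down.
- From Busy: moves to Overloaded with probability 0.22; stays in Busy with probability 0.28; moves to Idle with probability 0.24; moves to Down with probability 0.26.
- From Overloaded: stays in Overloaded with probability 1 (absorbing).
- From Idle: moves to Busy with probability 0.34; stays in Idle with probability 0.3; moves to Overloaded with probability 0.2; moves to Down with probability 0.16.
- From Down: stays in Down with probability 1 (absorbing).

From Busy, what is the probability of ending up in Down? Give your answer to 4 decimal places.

Let h(s) be the probability of absorption at Down starting from transient state s. Then h(Down) = 1 and h(Overloaded) = 0. By first-step analysis:
h(Busy) = 0.28·h(Busy) + 0.22·0 + 0.24·h(Idle) + 0.26·1
h(Idle) = 0.34·h(Busy) + 0.2·0 + 0.3·h(Idle) + 0.16·1
Solving: h(Busy) = 0.5218, h(Idle) = 0.4820.
Starting from Busy, the probability is 0.5218.

0.5218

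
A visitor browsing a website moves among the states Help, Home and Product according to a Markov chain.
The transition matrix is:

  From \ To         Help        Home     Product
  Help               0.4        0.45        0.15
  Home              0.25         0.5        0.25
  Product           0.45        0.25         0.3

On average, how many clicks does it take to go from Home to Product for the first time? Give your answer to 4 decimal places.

Let t(s) be the expected number of clicks to first reach Product from state s, with t(Product) = 0. Conditioning on the first click:
t(Help) = 1 + 0.4·t(Help) + 0.45·t(Home)
t(Home) = 1 + 0.25·t(Help) + 0.5·t(Home)
Solving: t(Help) = 5.0667, t(Home) = 4.5333.
Expected clicks from Home to Product: 4.5333.

4.5333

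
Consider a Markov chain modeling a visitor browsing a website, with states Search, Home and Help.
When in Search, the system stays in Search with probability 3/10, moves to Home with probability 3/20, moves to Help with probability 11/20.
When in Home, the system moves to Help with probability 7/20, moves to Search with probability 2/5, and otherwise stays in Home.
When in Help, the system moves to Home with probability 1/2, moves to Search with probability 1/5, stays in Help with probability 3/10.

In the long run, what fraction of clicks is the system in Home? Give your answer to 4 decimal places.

0.3180

Let the stationary distribution be π with π = πP and π_1 + π_2 + π_3 = 1.
π_1 = 0.3·π_1 + 0.4·π_2 + 0.2·π_3
π_2 = 0.15·π_1 + 0.25·π_2 + 0.5·π_3
Solving with the normalization constraint gives π = (0.2929, 0.3180, 0.3891).
So the stationary probability of Home is 0.3180.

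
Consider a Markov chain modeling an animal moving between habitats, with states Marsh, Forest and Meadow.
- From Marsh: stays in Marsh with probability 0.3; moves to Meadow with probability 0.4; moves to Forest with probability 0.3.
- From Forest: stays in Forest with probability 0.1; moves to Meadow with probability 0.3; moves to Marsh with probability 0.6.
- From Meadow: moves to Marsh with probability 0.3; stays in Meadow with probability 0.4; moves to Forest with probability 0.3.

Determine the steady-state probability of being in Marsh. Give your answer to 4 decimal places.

Let the stationary distribution be π with π = πP and π_1 + π_2 + π_3 = 1.
π_1 = 0.3·π_1 + 0.6·π_2 + 0.3·π_3
π_2 = 0.3·π_1 + 0.1·π_2 + 0.3·π_3
Solving with the normalization constraint gives π = (0.3750, 0.2500, 0.3750).
So the stationary probability of Marsh is 0.3750.

0.3750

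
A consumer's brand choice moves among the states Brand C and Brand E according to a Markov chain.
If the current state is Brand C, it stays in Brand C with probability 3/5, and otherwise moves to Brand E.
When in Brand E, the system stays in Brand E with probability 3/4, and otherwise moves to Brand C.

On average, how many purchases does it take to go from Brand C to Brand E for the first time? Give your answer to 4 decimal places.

2.5000

Let t(s) be the expected number of purchases to first reach Brand E from state s, with t(Brand E) = 0. Conditioning on the first purchase:
t(Brand C) = 1 + 0.6·t(Brand C)
Solving: t(Brand C) = 2.5000.
Expected purchases from Brand C to Brand E: 2.5000.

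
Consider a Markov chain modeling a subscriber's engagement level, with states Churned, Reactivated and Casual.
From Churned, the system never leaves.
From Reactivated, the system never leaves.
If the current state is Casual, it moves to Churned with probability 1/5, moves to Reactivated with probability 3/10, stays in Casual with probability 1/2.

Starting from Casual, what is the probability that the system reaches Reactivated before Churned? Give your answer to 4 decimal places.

0.6000

Let h(s) be the probability of absorption at Reactivated starting from transient state s. Then h(Reactivated) = 1 and h(Churned) = 0. By first-step analysis:
h(Casual) = 0.2·0 + 0.3·1 + 0.5·h(Casual)
Solving: h(Casual) = 0.6000.
Starting from Casual, the probability is 0.6000.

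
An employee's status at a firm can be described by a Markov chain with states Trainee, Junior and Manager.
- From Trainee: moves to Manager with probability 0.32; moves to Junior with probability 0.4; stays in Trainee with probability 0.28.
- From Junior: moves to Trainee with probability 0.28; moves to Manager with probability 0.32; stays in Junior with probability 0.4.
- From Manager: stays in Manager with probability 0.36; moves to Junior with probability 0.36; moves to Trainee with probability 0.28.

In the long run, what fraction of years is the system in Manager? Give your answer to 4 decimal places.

Let the stationary distribution be π with π = πP and π_1 + π_2 + π_3 = 1.
π_1 = 0.28·π_1 + 0.28·π_2 + 0.28·π_3
π_2 = 0.4·π_1 + 0.4·π_2 + 0.36·π_3
Solving with the normalization constraint gives π = (0.2800, 0.3867, 0.3333).
So the stationary probability of Manager is 0.3333.

0.3333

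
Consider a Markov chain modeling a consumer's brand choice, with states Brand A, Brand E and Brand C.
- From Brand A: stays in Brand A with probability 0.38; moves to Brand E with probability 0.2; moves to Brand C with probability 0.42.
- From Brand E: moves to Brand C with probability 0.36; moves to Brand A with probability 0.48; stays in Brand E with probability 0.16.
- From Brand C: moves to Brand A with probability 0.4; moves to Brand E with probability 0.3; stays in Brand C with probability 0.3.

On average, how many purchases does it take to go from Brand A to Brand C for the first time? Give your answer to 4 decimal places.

2.4482

Let t(s) be the expected number of purchases to first reach Brand C from state s, with t(Brand C) = 0. Conditioning on the first purchase:
t(Brand A) = 1 + 0.38·t(Brand A) + 0.2·t(Brand E)
t(Brand E) = 1 + 0.48·t(Brand A) + 0.16·t(Brand E)
Solving: t(Brand A) = 2.4482, t(Brand E) = 2.5895.
Expected purchases from Brand A to Brand C: 2.4482.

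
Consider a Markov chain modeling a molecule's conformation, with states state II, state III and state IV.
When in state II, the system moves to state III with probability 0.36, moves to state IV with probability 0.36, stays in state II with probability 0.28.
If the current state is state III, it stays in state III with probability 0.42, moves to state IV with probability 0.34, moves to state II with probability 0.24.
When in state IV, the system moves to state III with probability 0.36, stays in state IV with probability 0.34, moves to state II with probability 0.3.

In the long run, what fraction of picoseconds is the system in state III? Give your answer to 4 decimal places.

0.3830

Let the stationary distribution be π with π = πP and π_1 + π_2 + π_3 = 1.
π_1 = 0.28·π_1 + 0.24·π_2 + 0.3·π_3
π_2 = 0.36·π_1 + 0.42·π_2 + 0.36·π_3
Solving with the normalization constraint gives π = (0.2716, 0.3830, 0.3454).
So the stationary probability of state III is 0.3830.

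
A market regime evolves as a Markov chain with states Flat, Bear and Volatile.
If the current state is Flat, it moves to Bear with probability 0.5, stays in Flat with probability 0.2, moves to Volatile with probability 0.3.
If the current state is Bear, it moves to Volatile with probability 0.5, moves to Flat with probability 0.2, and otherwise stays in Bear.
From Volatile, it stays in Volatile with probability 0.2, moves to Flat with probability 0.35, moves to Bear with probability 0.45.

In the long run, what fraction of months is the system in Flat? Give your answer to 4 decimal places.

0.2519

Let the stationary distribution be π with π = πP and π_1 + π_2 + π_3 = 1.
π_1 = 0.2·π_1 + 0.2·π_2 + 0.35·π_3
π_2 = 0.5·π_1 + 0.3·π_2 + 0.45·π_3
Solving with the normalization constraint gives π = (0.2519, 0.4023, 0.3459).
So the stationary probability of Flat is 0.2519.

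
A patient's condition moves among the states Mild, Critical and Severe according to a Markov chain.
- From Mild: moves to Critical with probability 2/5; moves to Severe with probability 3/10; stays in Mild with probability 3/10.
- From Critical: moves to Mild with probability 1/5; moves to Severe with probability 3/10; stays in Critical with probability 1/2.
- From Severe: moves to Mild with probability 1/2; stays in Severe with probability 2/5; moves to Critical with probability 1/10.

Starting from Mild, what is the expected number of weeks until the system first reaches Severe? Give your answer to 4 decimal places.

Let t(s) be the expected number of weeks to first reach Severe from state s, with t(Severe) = 0. Conditioning on the first week:
t(Mild) = 1 + 0.3·t(Mild) + 0.4·t(Critical)
t(Critical) = 1 + 0.2·t(Mild) + 0.5·t(Critical)
Solving: t(Mild) = 3.3333, t(Critical) = 3.3333.
Expected weeks from Mild to Severe: 3.3333.

3.3333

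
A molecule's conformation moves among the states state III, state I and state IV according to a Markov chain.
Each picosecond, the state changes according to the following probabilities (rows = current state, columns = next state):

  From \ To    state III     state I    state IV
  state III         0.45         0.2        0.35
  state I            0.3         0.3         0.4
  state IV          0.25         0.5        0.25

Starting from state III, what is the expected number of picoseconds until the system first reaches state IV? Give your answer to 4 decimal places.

Let t(s) be the expected number of picoseconds to first reach state IV from state s, with t(state IV) = 0. Conditioning on the first picosecond:
t(state III) = 1 + 0.45·t(state III) + 0.2·t(state I)
t(state I) = 1 + 0.3·t(state III) + 0.3·t(state I)
Solving: t(state III) = 2.7692, t(state I) = 2.6154.
Expected picoseconds from state III to state IV: 2.7692.

2.7692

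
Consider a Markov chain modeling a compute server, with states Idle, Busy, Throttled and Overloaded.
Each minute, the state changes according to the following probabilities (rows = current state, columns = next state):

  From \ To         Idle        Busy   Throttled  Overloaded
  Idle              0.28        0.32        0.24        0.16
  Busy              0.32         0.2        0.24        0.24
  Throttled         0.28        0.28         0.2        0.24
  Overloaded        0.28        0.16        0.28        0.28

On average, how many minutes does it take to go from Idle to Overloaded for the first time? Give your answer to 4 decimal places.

Let t(s) be the expected number of minutes to first reach Overloaded from state s, with t(Overloaded) = 0. Conditioning on the first minute:
t(Idle) = 1 + 0.28·t(Idle) + 0.32·t(Busy) + 0.24·t(Throttled)
t(Busy) = 1 + 0.32·t(Idle) + 0.2·t(Busy) + 0.24·t(Throttled)
t(Throttled) = 1 + 0.28·t(Idle) + 0.28·t(Busy) + 0.2·t(Throttled)
Solving: t(Idle) = 4.9836, t(Busy) = 4.6276, t(Throttled) = 4.6139.
Expected minutes from Idle to Overloaded: 4.9836.

4.9836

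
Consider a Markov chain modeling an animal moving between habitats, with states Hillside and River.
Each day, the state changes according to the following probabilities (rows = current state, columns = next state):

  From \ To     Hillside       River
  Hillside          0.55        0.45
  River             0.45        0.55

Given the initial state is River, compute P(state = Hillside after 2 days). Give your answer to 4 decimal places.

Sum over the intermediate state after 1 day:
P = P(River→Hillside)·P(Hillside→Hillside) + P(River→River)·P(River→Hillside)
  = 0.45×0.55 + 0.55×0.45
  = 0.2475 + 0.2475 = 0.4950

0.4950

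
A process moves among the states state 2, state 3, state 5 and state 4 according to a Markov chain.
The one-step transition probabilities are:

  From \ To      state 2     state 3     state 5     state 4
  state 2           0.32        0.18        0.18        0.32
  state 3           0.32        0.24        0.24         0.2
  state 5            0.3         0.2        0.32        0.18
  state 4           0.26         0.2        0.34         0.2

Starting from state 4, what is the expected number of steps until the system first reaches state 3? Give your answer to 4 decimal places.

5.1487

Let t(s) be the expected number of steps to first reach state 3 from state s, with t(state 3) = 0. Conditioning on the first step:
t(state 2) = 1 + 0.32·t(state 2) + 0.18·t(state 5) + 0.32·t(state 4)
t(state 5) = 1 + 0.3·t(state 2) + 0.32·t(state 5) + 0.18·t(state 4)
t(state 4) = 1 + 0.26·t(state 2) + 0.34·t(state 5) + 0.2·t(state 4)
Solving: t(state 2) = 5.2575, t(state 5) = 5.1530, t(state 4) = 5.1487.
Expected steps from state 4 to state 3: 5.1487.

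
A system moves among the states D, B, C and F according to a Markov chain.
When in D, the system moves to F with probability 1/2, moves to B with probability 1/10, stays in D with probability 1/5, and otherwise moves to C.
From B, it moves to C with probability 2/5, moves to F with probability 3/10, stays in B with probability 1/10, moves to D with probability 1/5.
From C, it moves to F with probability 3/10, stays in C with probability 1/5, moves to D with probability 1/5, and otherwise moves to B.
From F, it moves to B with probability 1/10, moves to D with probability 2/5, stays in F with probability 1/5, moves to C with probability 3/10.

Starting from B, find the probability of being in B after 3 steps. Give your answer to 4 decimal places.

Propagate the distribution vector 3 steps from B.
After 0 steps: (0.0000, 1.0000, 0.0000, 0.0000)
After 1 step: (0.2000, 0.1000, 0.4000, 0.3000)
After 2 steps: (0.2600, 0.1800, 0.2500, 0.3100)
After 3 steps: (0.2620, 0.1500, 0.2670, 0.3210)
P(in B after 3 steps) = 0.1500

0.1500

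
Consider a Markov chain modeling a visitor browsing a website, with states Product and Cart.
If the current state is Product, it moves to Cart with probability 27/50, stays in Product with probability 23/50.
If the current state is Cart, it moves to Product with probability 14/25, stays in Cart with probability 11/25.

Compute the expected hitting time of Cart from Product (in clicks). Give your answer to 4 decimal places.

Let t(s) be the expected number of clicks to first reach Cart from state s, with t(Cart) = 0. Conditioning on the first click:
t(Product) = 1 + 0.46·t(Product)
Solving: t(Product) = 1.8519.
Expected clicks from Product to Cart: 1.8519.

1.8519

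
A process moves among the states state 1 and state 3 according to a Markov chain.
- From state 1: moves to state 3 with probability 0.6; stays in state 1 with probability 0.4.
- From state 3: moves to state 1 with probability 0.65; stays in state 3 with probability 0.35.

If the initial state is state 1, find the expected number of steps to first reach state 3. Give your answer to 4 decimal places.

1.6667

Let t(s) be the expected number of steps to first reach state 3 from state s, with t(state 3) = 0. Conditioning on the first step:
t(state 1) = 1 + 0.4·t(state 1)
Solving: t(state 1) = 1.6667.
Expected steps from state 1 to state 3: 1.6667.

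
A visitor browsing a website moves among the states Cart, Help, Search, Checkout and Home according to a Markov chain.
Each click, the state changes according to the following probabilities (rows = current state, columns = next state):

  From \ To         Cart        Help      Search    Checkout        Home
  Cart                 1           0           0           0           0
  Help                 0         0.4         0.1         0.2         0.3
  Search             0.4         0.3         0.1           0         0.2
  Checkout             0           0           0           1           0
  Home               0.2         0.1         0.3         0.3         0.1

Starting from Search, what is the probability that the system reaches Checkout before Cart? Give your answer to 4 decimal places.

Let h(s) be the probability of absorption at Checkout starting from transient state s. Then h(Checkout) = 1 and h(Cart) = 0. By first-step analysis:
h(Help) = 0.4·h(Help) + 0.1·h(Search) + 0.2·1 + 0.3·h(Home)
h(Search) = 0.4·0 + 0.3·h(Help) + 0.1·h(Search) + 0.2·h(Home)
h(Home) = 0.2·0 + 0.1·h(Help) + 0.3·h(Search) + 0.3·1 + 0.1·h(Home)
Solving: h(Help) = 0.6458, h(Search) = 0.3297, h(Home) = 0.5150.
Starting from Search, the probability is 0.3297.

0.3297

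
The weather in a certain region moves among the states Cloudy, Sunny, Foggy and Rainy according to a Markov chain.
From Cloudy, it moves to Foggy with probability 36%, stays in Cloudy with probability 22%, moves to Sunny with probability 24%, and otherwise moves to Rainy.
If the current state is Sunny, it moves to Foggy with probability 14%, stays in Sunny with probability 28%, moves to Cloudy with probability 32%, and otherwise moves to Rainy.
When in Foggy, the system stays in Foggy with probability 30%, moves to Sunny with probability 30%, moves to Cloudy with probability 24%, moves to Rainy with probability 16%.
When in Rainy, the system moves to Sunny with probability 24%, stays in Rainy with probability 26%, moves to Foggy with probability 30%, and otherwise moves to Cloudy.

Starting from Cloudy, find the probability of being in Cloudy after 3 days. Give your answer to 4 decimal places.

0.2485

Propagate the distribution vector 3 days from Cloudy.
After 0 days: (1.0000, 0.0000, 0.0000, 0.0000)
After 1 day: (0.2200, 0.2400, 0.3600, 0.1800)
After 2 days: (0.2476, 0.2712, 0.2748, 0.2064)
After 3 days: (0.2485, 0.2673, 0.2715, 0.2127)
P(in Cloudy after 3 days) = 0.2485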